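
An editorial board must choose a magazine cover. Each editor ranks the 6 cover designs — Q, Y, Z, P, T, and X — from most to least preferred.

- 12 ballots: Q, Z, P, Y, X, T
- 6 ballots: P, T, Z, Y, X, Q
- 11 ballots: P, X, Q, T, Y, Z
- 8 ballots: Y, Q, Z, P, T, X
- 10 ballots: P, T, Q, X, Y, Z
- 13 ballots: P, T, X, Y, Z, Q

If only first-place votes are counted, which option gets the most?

First-place vote totals:
  Q: 12
  Y: 8
  Z: 0
  P: 40
  T: 0
  X: 0
P has the most first-place votes.

P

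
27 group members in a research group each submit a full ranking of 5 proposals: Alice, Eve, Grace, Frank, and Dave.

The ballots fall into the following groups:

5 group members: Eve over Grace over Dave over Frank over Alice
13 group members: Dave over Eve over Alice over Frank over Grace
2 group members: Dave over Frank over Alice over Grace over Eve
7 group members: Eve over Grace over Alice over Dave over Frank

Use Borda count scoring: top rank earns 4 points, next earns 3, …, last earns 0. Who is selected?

Eve

Borda scores:
  Alice: 5·0 + 13·2 + 2·2 + 7·2 = 44
  Eve: 5·4 + 13·3 + 2·0 + 7·4 = 87
  Grace: 5·3 + 13·0 + 2·1 + 7·3 = 38
  Frank: 5·1 + 13·1 + 2·3 + 7·0 = 24
  Dave: 5·2 + 13·4 + 2·4 + 7·1 = 77
Eve has the highest total.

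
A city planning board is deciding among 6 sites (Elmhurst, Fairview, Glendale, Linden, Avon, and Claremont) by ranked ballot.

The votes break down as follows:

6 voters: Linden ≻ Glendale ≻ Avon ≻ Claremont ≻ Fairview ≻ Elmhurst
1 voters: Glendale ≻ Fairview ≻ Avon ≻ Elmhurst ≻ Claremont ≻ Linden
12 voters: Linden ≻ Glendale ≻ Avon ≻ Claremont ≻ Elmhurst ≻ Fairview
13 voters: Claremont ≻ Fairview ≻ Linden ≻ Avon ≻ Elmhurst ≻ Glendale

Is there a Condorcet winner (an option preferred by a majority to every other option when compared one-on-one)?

Head-to-head results (32 voters total):
Elmhurst vs Fairview: Fairview wins 20–12.
Elmhurst vs Glendale: Glendale wins 19–13.
Elmhurst vs Linden: Linden wins 31–1.
Elmhurst vs Avon: Avon wins 32–0.
Elmhurst vs Claremont: Claremont wins 31–1.
Fairview vs Glendale: Glendale wins 19–13.
Fairview vs Linden: Linden wins 18–14.
Fairview vs Avon: Avon wins 18–14.
Fairview vs Claremont: Claremont wins 31–1.
Glendale vs Linden: Linden wins 31–1.
Glendale vs Avon: Glendale wins 19–13.
Glendale vs Claremont: Glendale wins 19–13.
Linden vs Avon: Linden wins 31–1.
Linden vs Claremont: Linden wins 18–14.
Avon vs Claremont: Avon wins 19–13.
Linden beats each rival — Elmhurst (31–1), Fairview (18–14), Glendale (31–1), Avon (31–1), Claremont (18–14) — so Linden is the Condorcet winner.

Yes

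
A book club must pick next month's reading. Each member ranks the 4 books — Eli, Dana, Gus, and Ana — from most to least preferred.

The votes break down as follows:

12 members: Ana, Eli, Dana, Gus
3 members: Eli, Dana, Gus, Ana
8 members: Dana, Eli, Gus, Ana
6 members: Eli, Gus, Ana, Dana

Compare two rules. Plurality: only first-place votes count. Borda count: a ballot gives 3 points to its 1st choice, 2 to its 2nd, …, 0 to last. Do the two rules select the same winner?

Plurality first-place counts: Eli 9, Dana 8, Gus 0, Ana 12 → Ana.
Borda totals: Eli 67, Dana 42, Gus 23, Ana 42 → Eli.
The two rules disagree: plurality picks Ana, Borda picks Eli.

No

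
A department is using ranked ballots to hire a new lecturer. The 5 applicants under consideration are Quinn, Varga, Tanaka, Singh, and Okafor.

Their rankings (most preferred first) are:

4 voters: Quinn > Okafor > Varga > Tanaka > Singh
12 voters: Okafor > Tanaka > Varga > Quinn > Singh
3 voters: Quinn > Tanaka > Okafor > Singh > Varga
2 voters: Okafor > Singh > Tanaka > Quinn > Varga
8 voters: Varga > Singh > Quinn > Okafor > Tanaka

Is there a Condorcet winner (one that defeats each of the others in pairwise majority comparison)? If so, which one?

Head-to-head results (29 voters total):
Quinn vs Varga: Varga wins 20–9.
Quinn vs Tanaka: Quinn wins 15–14.
Quinn vs Singh: Quinn wins 19–10.
Quinn vs Okafor: Quinn wins 15–14.
Varga vs Tanaka: Tanaka wins 17–12.
Varga vs Singh: Varga wins 24–5.
Varga vs Okafor: Okafor wins 21–8.
Tanaka vs Singh: Tanaka wins 19–10.
Tanaka vs Okafor: Okafor wins 26–3.
Singh vs Okafor: Okafor wins 21–8.
No candidate beats all others: Quinn beats Tanaka beats Varga beats Quinn, a majority cycle.

There is no Condorcet winner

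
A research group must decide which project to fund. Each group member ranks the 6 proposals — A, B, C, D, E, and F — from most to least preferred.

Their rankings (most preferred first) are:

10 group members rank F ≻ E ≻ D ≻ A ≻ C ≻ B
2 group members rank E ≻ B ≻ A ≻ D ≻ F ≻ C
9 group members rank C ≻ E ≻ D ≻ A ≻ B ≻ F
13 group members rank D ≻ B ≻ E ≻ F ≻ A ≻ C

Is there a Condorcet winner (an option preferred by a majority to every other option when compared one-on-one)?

Head-to-head results (34 voters total):
A vs B: A wins 19–15.
A vs C: A wins 25–9.
A vs D: D wins 32–2.
A vs E: E wins 34–0.
A vs F: F wins 23–11.
B vs C: C wins 19–15.
B vs D: D wins 32–2.
B vs E: E wins 21–13.
B vs F: B wins 24–10.
C vs D: D wins 25–9.
C vs E: E wins 25–9.
C vs F: F wins 25–9.
D vs E: E wins 21–13.
D vs F: D wins 24–10.
E vs F: E wins 24–10.
E beats each rival — A (34–0), B (21–13), C (25–9), D (21–13), F (24–10) — so E is the Condorcet winner.

Yes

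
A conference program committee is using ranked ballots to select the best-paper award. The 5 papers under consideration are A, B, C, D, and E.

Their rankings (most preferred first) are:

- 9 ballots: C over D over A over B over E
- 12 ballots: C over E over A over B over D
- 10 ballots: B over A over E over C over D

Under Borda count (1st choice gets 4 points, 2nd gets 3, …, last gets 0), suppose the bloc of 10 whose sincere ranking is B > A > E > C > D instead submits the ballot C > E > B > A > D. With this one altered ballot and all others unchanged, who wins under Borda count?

Borda totals with the altered ballot: A 52, B 41, C 124, D 27, E 66.
The winner is unchanged: still C.

C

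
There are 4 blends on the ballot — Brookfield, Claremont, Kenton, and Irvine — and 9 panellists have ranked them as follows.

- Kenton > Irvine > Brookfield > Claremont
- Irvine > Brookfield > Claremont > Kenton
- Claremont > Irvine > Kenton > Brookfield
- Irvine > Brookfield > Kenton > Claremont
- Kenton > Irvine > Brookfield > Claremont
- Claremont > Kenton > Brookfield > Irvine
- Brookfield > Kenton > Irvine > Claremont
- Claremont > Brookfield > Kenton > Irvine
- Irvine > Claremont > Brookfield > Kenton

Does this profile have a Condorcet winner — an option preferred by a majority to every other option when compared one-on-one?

Head-to-head results (9 voters total):
Brookfield vs Claremont: Brookfield wins 5–4.
Brookfield vs Kenton: Brookfield wins 5–4.
Brookfield vs Irvine: Irvine wins 6–3.
Claremont vs Kenton: Claremont wins 5–4.
Claremont vs Irvine: Irvine wins 6–3.
Kenton vs Irvine: Kenton wins 5–4.
No candidate beats all others: Brookfield beats Kenton beats Irvine beats Brookfield, a majority cycle.

No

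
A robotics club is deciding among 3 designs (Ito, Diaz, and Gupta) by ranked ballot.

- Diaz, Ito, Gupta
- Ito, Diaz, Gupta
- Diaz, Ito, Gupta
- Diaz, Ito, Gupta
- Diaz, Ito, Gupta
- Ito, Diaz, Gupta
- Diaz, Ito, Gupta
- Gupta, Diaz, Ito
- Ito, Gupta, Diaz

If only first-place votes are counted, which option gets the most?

Diaz

First-place vote totals:
  Ito: 3
  Diaz: 5
  Gupta: 1
Diaz has the most first-place votes.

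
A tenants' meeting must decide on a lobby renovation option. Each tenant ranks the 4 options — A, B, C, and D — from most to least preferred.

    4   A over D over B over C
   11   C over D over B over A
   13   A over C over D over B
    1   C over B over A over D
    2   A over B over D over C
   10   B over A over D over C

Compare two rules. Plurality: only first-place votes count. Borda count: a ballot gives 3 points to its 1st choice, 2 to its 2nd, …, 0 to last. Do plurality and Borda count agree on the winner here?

Plurality first-place counts: A 19, B 10, C 12, D 0 → A.
Borda totals: A 78, B 51, C 62, D 55 → A.
The two rules agree on A.

Yes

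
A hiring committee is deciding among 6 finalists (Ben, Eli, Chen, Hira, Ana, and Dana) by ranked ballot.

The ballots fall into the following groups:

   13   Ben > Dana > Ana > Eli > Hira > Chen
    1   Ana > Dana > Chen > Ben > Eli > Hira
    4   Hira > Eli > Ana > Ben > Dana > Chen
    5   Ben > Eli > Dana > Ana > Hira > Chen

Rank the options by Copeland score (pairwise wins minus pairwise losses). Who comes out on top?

Pairwise results:
  Ben vs Eli: Ben wins 19–4.
  Ben vs Chen: Ben wins 22–1.
  Ben vs Hira: Ben wins 19–4.
  Ben vs Ana: Ben wins 18–5.
  Ben vs Dana: Ben wins 22–1.
  Eli vs Chen: Eli wins 22–1.
  Eli vs Hira: Eli wins 19–4.
  Eli vs Ana: Ana wins 14–9.
  Eli vs Dana: Dana wins 14–9.
  Chen vs Hira: Hira wins 22–1.
  Chen vs Ana: Ana wins 23–0.
  Chen vs Dana: Dana wins 23–0.
  Hira vs Ana: Ana wins 19–4.
  Hira vs Dana: Dana wins 19–4.
  Ana vs Dana: Dana wins 18–5.
Copeland scores (wins − losses):
  Ben: 5 − 0 = 5
  Eli: 2 − 3 = -1
  Chen: 0 − 5 = -5
  Hira: 1 − 4 = -3
  Ana: 3 − 2 = 1
  Dana: 4 − 1 = 3
Ben has the best Copeland score.

Ben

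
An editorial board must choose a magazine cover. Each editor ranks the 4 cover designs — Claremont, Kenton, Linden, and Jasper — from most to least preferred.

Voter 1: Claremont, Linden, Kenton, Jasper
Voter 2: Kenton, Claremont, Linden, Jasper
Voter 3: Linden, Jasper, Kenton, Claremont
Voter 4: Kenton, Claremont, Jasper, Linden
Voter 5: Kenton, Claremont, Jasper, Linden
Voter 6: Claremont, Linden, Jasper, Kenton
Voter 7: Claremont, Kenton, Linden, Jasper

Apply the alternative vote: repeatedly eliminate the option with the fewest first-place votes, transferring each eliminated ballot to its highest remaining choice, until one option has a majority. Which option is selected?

Round 1: Claremont 3, Kenton 3, Linden 1, Jasper 0. Jasper has the fewest and is eliminated.
Round 2: Claremont 3, Kenton 3, Linden 1. Linden has the fewest and is eliminated.
Round 3: Kenton 4, Claremont 3. Kenton has a majority.

Kenton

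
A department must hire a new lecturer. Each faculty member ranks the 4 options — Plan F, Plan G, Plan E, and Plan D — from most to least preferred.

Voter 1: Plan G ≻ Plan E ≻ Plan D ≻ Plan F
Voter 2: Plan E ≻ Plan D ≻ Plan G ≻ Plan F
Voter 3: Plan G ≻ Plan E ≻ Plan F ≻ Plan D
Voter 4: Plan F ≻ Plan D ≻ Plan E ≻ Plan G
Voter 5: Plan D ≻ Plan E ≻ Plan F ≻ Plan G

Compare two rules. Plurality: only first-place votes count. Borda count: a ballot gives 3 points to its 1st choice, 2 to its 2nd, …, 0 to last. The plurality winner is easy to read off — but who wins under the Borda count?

Plan E

Plurality first-place counts: Plan F 1, Plan G 2, Plan E 1, Plan D 1 → Plan G.
Borda totals: Plan F 5, Plan G 7, Plan E 10, Plan D 8 → Plan E.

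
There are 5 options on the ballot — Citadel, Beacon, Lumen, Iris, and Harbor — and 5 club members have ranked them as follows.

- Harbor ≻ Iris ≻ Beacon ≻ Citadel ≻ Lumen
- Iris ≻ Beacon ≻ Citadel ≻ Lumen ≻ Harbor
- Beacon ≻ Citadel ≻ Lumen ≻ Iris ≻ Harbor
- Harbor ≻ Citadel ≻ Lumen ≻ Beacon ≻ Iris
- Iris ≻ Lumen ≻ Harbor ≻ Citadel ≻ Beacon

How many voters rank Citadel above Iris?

Ballots ranking Citadel above Iris: 2.
Ballots ranking Iris above Citadel: 3.
So 2 of 5 voters prefer Citadel to Iris.

2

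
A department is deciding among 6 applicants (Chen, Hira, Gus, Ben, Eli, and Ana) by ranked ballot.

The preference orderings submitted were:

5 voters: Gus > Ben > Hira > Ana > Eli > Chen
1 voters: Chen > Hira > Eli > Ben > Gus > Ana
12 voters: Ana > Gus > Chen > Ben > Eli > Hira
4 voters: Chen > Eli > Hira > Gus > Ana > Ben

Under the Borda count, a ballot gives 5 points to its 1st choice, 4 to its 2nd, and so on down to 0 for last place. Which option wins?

Borda scores:
  Chen: 5·0 + 5 + 12·3 + 4·5 = 61
  Hira: 5·3 + 4 + 12·0 + 4·3 = 31
  Gus: 5·5 + 1 + 12·4 + 4·2 = 82
  Ben: 5·4 + 2 + 12·2 + 4·0 = 46
  Eli: 5·1 + 3 + 12·1 + 4·4 = 36
  Ana: 5·2 + 0 + 12·5 + 4·1 = 74
Gus has the highest total.

Gus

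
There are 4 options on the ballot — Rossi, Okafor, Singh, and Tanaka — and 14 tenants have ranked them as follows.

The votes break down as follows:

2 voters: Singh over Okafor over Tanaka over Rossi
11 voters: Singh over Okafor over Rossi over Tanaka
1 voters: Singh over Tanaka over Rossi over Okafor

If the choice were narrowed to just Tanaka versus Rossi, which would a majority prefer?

Rossi

Ballots ranking Tanaka above Rossi: 2+1 = 3.
Ballots ranking Rossi above Tanaka: 11.
Rossi wins the head-to-head, 11–3.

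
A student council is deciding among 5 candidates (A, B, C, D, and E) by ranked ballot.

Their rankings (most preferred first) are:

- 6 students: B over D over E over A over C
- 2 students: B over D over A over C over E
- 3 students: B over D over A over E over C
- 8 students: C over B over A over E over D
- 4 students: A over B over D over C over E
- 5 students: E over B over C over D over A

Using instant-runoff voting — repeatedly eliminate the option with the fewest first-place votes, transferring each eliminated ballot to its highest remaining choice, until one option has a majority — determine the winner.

B

Round 1: B 11, C 8, E 5, A 4, D 0. D has the fewest and is eliminated.
Round 2: B 11, C 8, E 5, A 4. A has the fewest and is eliminated.
Round 3: B 15, C 8, E 5. B has a majority.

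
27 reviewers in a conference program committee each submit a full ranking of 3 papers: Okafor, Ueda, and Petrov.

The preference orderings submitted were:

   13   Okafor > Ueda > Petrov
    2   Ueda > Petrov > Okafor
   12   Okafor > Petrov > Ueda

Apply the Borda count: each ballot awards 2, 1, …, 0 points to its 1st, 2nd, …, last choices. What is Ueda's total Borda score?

Borda scores:
  Okafor: 13·2 + 2·0 + 12·2 = 50
  Ueda: 13·1 + 2·2 + 12·0 = 17
  Petrov: 13·0 + 2·1 + 12·1 = 14

17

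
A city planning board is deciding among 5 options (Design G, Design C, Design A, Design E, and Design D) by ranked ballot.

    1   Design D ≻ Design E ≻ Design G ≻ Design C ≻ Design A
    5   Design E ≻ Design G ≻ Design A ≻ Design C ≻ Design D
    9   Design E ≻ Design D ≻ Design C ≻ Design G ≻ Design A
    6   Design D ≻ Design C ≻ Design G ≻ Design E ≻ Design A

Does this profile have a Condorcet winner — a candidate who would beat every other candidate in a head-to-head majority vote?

Head-to-head results (21 voters total):
Design G vs Design C: Design C wins 15–6.
Design G vs Design A: Design G wins 21–0.
Design G vs Design E: Design E wins 15–6.
Design G vs Design D: Design D wins 16–5.
Design C vs Design A: Design C wins 16–5.
Design C vs Design E: Design E wins 15–6.
Design C vs Design D: Design D wins 16–5.
Design A vs Design E: Design E wins 21–0.
Design A vs Design D: Design D wins 16–5.
Design E vs Design D: Design E wins 14–7.
Design E beats each rival — Design G (15–6), Design C (15–6), Design A (21–0), Design D (14–7) — so Design E is the Condorcet winner.

Yes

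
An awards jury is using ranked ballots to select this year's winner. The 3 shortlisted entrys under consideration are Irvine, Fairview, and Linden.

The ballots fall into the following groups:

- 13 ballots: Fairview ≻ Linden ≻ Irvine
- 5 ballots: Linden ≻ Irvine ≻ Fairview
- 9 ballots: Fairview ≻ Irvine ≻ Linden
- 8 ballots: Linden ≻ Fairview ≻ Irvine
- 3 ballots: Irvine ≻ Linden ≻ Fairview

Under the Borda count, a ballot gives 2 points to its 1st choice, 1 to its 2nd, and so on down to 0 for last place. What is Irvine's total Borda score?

Borda scores:
  Irvine: 13·0 + 5·1 + 9·1 + 8·0 + 3·2 = 20
  Fairview: 13·2 + 5·0 + 9·2 + 8·1 + 3·0 = 52
  Linden: 13·1 + 5·2 + 9·0 + 8·2 + 3·1 = 42

20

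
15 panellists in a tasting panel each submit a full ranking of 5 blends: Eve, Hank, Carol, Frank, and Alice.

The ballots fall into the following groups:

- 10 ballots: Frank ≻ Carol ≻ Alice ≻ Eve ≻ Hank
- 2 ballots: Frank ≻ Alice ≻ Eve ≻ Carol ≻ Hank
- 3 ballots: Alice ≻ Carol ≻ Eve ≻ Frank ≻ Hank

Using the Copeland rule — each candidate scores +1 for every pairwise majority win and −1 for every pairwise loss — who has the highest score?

Frank

Pairwise results:
  Eve vs Hank: Eve wins 15–0.
  Eve vs Carol: Carol wins 13–2.
  Eve vs Frank: Frank wins 12–3.
  Eve vs Alice: Alice wins 15–0.
  Hank vs Carol: Carol wins 15–0.
  Hank vs Frank: Frank wins 15–0.
  Hank vs Alice: Alice wins 15–0.
  Carol vs Frank: Frank wins 12–3.
  Carol vs Alice: Carol wins 10–5.
  Frank vs Alice: Frank wins 12–3.
Copeland scores (wins − losses):
  Eve: 1 − 3 = -2
  Hank: 0 − 4 = -4
  Carol: 3 − 1 = 2
  Frank: 4 − 0 = 4
  Alice: 2 − 2 = 0
Frank has the best Copeland score.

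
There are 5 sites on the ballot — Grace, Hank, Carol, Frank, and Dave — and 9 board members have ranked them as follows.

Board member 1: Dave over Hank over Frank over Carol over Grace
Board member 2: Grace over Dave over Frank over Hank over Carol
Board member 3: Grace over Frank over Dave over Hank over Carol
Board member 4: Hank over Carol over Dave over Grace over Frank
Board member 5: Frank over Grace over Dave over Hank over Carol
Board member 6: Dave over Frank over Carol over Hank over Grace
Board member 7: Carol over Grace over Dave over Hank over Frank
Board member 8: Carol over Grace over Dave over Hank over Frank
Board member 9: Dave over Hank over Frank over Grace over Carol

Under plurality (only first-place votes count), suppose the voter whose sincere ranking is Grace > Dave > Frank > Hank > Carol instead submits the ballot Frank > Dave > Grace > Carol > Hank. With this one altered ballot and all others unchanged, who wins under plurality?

Dave

First-place totals with the altered ballot: Grace 1, Hank 1, Carol 2, Frank 2, Dave 3.
The winner is unchanged: still Dave.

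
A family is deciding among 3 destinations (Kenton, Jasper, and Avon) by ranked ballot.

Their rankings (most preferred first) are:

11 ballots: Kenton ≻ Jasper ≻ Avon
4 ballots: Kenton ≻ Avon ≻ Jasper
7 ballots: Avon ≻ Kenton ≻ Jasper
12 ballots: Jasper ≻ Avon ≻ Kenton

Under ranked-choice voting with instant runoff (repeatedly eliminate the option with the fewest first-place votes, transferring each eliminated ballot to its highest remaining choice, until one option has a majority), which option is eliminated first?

Round 1: Kenton 15, Jasper 12, Avon 7. Avon has the fewest and is eliminated.
Round 2: Kenton 22, Jasper 12. Kenton has a majority.

Avon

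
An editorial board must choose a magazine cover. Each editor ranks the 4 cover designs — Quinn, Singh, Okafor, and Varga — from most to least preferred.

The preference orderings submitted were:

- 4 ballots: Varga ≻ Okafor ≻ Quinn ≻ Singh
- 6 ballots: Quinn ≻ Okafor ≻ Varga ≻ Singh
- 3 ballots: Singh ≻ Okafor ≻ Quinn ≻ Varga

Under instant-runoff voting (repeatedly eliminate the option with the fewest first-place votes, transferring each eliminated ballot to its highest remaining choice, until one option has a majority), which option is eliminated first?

Round 1: Quinn 6, Varga 4, Singh 3, Okafor 0. Okafor has the fewest and is eliminated.
Round 2: Quinn 6, Varga 4, Singh 3. Singh has the fewest and is eliminated.
Round 3: Quinn 9, Varga 4. Quinn has a majority.

Okafor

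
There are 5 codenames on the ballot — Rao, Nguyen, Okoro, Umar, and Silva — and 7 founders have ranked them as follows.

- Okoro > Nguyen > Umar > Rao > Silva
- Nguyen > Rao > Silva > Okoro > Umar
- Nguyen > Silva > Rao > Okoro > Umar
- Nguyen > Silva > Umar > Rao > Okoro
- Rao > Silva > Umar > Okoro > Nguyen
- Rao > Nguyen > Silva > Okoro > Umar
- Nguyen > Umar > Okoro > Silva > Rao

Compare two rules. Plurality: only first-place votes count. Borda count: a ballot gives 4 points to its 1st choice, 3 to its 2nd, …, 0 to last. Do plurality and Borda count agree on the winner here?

Plurality first-place counts: Rao 2, Nguyen 4, Okoro 1, Umar 0, Silva 0 → Nguyen.
Borda totals: Rao 15, Nguyen 22, Okoro 10, Umar 9, Silva 14 → Nguyen.
The two rules agree on Nguyen.

Yes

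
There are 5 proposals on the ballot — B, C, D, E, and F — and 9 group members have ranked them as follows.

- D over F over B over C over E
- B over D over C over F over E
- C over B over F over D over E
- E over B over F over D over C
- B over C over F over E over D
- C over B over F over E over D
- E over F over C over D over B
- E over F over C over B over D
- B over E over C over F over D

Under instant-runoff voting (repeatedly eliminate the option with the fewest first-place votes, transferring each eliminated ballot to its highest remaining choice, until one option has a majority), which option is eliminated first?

Round 1: B 3, E 3, C 2, D 1, F 0. F has the fewest and is eliminated.
Round 2: B 3, E 3, C 2, D 1. D has the fewest and is eliminated.
Round 3: B 4, E 3, C 2. C has the fewest and is eliminated.
Round 4: B 6, E 3. B has a majority.

F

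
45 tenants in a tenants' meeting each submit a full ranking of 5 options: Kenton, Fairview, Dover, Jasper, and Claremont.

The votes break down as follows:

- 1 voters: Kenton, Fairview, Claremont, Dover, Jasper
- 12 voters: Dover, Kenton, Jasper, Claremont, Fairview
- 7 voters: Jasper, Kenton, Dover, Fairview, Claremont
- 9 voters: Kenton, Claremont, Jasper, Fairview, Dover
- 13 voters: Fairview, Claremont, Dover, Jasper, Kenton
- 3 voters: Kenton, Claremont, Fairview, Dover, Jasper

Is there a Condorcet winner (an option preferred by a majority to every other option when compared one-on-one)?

No

Head-to-head results (45 voters total):
Kenton vs Fairview: Kenton wins 32–13.
Kenton vs Dover: Dover wins 25–20.
Kenton vs Jasper: Kenton wins 25–20.
Kenton vs Claremont: Kenton wins 32–13.
Fairview vs Dover: Fairview wins 26–19.
Fairview vs Jasper: Jasper wins 28–17.
Fairview vs Claremont: Claremont wins 24–21.
Dover vs Jasper: Dover wins 29–16.
Dover vs Claremont: Claremont wins 26–19.
Jasper vs Claremont: Claremont wins 26–19.
No candidate beats all others: Kenton beats Fairview beats Dover beats Kenton, a majority cycle.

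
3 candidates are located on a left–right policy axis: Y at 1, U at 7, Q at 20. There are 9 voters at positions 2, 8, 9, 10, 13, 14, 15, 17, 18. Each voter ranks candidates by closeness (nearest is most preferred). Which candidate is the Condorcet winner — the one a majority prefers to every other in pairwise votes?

U

With single-peaked preferences on a line, the Condorcet winner is the candidate closest to the median voter.
The median voter (position 13) is closest to U at 7.
Check: U vs Q — voters closer to U: 5 of 9.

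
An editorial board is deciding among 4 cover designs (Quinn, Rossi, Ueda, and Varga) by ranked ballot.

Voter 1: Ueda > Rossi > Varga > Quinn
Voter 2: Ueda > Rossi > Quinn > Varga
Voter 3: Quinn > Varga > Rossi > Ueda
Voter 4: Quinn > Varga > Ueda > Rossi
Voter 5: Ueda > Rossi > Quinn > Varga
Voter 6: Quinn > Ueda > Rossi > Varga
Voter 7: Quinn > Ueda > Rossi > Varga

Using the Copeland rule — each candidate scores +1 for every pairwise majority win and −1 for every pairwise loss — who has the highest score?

Pairwise results:
  Quinn vs Rossi: Quinn wins 4–3.
  Quinn vs Ueda: Quinn wins 4–3.
  Quinn vs Varga: Quinn wins 6–1.
  Rossi vs Ueda: Ueda wins 6–1.
  Rossi vs Varga: Rossi wins 5–2.
  Ueda vs Varga: Ueda wins 5–2.
Copeland scores (wins − losses):
  Quinn: 3 − 0 = 3
  Rossi: 1 − 2 = -1
  Ueda: 2 − 1 = 1
  Varga: 0 − 3 = -3
Quinn has the best Copeland score.

Quinn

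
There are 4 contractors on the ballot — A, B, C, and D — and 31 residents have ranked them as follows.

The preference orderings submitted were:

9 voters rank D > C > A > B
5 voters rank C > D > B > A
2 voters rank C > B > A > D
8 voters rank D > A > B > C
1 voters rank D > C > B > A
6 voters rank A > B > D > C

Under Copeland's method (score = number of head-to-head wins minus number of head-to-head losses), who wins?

D

Pairwise results:
  A vs B: A wins 23–8.
  A vs C: C wins 17–14.
  A vs D: D wins 23–8.
  B vs C: C wins 17–14.
  B vs D: D wins 23–8.
  C vs D: D wins 24–7.
Copeland scores (wins − losses):
  A: 1 − 2 = -1
  B: 0 − 3 = -3
  C: 2 − 1 = 1
  D: 3 − 0 = 3
D has the best Copeland score.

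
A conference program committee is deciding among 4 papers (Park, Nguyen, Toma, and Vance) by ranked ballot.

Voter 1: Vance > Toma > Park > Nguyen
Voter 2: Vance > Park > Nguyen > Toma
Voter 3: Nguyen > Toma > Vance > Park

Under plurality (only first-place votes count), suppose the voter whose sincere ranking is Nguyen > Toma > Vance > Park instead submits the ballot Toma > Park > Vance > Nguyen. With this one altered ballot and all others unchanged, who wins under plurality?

First-place totals with the altered ballot: Park 0, Nguyen 0, Toma 1, Vance 2.
The winner is unchanged: still Vance.

Vance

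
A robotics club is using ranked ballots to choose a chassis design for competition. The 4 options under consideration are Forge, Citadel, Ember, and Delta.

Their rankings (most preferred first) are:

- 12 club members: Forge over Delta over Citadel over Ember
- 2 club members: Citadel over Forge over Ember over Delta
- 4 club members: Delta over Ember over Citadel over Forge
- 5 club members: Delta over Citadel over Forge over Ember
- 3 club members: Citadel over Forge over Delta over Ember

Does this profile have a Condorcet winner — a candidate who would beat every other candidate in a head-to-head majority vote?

Head-to-head results (26 voters total):
Forge vs Citadel: Citadel wins 14–12.
Forge vs Ember: Forge wins 22–4.
Forge vs Delta: Forge wins 17–9.
Citadel vs Ember: Citadel wins 22–4.
Citadel vs Delta: Delta wins 21–5.
Ember vs Delta: Delta wins 24–2.
No candidate beats all others: Forge beats Delta beats Citadel beats Forge, a majority cycle.

No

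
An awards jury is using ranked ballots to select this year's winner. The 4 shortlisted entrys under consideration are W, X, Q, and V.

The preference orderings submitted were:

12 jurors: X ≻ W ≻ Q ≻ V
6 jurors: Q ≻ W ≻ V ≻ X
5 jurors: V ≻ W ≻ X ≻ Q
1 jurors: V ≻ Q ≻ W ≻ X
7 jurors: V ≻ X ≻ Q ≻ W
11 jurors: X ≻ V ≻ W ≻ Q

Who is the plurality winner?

First-place vote totals:
  W: 0
  X: 23
  Q: 6
  V: 13
X has the most first-place votes.

X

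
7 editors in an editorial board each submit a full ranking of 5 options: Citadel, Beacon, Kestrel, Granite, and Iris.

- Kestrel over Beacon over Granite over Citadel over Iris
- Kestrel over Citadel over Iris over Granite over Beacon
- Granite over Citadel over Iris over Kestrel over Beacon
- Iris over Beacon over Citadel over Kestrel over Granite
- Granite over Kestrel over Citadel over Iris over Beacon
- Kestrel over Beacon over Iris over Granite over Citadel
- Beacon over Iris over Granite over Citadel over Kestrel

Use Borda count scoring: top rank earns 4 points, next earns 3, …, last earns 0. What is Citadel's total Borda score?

12

Borda scores:
  Citadel: 1 + 3 + 3 + 2 + 2 + 0 + 1 = 12
  Beacon: 3 + 0 + 0 + 3 + 0 + 3 + 4 = 13
  Kestrel: 4 + 4 + 1 + 1 + 3 + 4 + 0 = 17
  Granite: 2 + 1 + 4 + 0 + 4 + 1 + 2 = 14
  Iris: 0 + 2 + 2 + 4 + 1 + 2 + 3 = 14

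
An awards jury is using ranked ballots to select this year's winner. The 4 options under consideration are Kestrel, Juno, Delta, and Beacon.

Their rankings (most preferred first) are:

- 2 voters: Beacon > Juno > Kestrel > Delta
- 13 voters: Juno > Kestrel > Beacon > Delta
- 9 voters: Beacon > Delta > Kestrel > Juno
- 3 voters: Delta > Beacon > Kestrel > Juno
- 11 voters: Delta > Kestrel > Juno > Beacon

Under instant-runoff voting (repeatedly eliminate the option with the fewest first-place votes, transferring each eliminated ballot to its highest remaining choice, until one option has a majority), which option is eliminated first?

Kestrel

Round 1: Delta 14, Juno 13, Beacon 11, Kestrel 0. Kestrel has the fewest and is eliminated.
Round 2: Delta 14, Juno 13, Beacon 11. Beacon has the fewest and is eliminated.
Round 3: Delta 23, Juno 15. Delta has a majority.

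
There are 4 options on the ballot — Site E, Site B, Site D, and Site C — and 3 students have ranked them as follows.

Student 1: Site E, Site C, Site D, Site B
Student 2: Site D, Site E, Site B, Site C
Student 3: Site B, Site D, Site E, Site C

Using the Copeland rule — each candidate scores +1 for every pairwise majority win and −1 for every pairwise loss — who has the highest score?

Site D

Pairwise results:
  Site E vs Site B: Site E wins 2–1.
  Site E vs Site D: Site D wins 2–1.
  Site E vs Site C: Site E wins 3–0.
  Site B vs Site D: Site D wins 2–1.
  Site B vs Site C: Site B wins 2–1.
  Site D vs Site C: Site D wins 2–1.
Copeland scores (wins − losses):
  Site E: 2 − 1 = 1
  Site B: 1 − 2 = -1
  Site D: 3 − 0 = 3
  Site C: 0 − 3 = -3
Site D has the best Copeland score.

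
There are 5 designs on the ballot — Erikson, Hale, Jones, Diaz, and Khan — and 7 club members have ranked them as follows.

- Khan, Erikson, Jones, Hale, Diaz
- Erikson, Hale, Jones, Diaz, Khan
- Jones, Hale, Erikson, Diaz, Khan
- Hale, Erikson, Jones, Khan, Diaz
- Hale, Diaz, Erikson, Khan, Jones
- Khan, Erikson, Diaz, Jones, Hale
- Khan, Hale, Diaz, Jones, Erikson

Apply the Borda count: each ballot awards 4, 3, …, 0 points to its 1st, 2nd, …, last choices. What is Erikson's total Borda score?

Borda scores:
  Erikson: 3 + 4 + 2 + 3 + 2 + 3 + 0 = 17
  Hale: 1 + 3 + 3 + 4 + 4 + 0 + 3 = 18
  Jones: 2 + 2 + 4 + 2 + 0 + 1 + 1 = 12
  Diaz: 0 + 1 + 1 + 0 + 3 + 2 + 2 = 9
  Khan: 4 + 0 + 0 + 1 + 1 + 4 + 4 = 14

17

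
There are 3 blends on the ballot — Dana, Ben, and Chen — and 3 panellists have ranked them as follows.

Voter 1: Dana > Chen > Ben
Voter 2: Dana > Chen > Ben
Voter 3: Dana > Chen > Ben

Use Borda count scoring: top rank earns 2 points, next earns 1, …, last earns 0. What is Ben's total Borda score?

Borda scores:
  Dana: 2 + 2 + 2 = 6
  Ben: 0 + 0 + 0 = 0
  Chen: 1 + 1 + 1 = 3

0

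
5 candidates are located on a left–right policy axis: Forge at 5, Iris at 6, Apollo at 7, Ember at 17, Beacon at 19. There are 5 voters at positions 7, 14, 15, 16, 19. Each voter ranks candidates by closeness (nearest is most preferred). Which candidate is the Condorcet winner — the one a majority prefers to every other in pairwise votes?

Ember

With single-peaked preferences on a line, the Condorcet winner is the candidate closest to the median voter.
The median voter (position 15) is closest to Ember at 17.
Check: Ember vs Beacon — voters closer to Ember: 4 of 5.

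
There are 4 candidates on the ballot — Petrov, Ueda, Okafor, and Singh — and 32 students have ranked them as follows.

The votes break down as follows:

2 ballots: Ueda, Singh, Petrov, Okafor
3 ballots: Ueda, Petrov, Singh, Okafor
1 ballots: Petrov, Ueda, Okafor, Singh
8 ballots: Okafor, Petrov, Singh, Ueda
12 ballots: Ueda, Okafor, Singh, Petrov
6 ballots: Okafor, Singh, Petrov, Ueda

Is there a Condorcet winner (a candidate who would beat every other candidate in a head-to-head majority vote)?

Head-to-head results (32 voters total):
Petrov vs Ueda: Ueda wins 17–15.
Petrov vs Okafor: Okafor wins 26–6.
Petrov vs Singh: Singh wins 20–12.
Ueda vs Okafor: Ueda wins 18–14.
Ueda vs Singh: Ueda wins 18–14.
Okafor vs Singh: Okafor wins 27–5.
Ueda beats each rival — Petrov (17–15), Okafor (18–14), Singh (18–14) — so Ueda is the Condorcet winner.

Yes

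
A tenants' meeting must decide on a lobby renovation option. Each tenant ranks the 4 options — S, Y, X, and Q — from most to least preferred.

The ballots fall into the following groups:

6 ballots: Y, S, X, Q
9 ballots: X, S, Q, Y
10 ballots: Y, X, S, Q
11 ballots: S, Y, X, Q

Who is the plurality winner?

Y

First-place vote totals:
  S: 11
  Y: 16
  X: 9
  Q: 0
Y has the most first-place votes.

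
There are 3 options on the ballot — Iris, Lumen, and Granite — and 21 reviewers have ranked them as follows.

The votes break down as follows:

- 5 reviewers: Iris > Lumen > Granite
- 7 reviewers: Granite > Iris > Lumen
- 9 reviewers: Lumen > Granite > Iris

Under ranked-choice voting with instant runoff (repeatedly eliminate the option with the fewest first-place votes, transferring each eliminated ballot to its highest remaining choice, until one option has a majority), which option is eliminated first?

Round 1: Lumen 9, Granite 7, Iris 5. Iris has the fewest and is eliminated.
Round 2: Lumen 14, Granite 7. Lumen has a majority.

Iris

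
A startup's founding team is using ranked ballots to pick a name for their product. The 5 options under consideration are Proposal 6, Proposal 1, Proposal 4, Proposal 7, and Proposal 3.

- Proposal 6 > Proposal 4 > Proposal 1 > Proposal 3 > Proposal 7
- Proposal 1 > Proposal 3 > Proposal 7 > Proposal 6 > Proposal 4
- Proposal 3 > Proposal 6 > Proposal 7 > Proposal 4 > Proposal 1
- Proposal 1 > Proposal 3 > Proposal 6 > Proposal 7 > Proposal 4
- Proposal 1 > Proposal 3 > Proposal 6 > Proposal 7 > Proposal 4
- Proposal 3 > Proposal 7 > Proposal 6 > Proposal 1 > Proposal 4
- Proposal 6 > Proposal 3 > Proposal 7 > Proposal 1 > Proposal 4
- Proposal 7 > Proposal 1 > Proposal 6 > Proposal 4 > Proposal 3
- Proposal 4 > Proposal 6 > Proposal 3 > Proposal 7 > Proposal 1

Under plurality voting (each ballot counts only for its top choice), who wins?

Proposal 1

First-place vote totals:
  Proposal 6: 2
  Proposal 1: 3
  Proposal 4: 1
  Proposal 7: 1
  Proposal 3: 2
Proposal 1 has the most first-place votes.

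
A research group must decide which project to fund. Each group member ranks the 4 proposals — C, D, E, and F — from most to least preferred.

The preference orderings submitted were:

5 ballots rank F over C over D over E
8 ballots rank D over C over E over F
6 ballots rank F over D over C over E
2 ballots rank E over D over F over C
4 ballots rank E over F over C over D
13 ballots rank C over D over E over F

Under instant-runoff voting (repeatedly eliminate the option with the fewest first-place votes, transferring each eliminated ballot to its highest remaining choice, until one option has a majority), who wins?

C

Round 1: C 13, F 11, D 8, E 6. E has the fewest and is eliminated.
Round 2: F 15, C 13, D 10. D has the fewest and is eliminated.
Round 3: C 21, F 17. C has a majority.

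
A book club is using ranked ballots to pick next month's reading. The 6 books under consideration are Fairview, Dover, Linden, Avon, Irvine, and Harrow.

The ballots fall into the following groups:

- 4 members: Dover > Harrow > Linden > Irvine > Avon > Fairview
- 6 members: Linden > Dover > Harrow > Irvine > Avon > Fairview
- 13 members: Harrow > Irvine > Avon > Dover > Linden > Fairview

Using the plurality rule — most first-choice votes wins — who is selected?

Harrow

First-place vote totals:
  Fairview: 0
  Dover: 4
  Linden: 6
  Avon: 0
  Irvine: 0
  Harrow: 13
Harrow has the most first-place votes.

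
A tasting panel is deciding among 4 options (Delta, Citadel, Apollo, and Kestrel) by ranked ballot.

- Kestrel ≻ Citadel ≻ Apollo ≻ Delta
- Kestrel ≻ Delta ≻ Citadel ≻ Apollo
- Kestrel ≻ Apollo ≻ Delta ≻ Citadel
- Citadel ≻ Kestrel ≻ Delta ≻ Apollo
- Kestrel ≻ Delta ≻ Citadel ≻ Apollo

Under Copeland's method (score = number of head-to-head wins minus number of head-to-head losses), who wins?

Kestrel

Pairwise results:
  Delta vs Citadel: Delta wins 3–2.
  Delta vs Apollo: Delta wins 3–2.
  Delta vs Kestrel: Kestrel wins 5–0.
  Citadel vs Apollo: Citadel wins 4–1.
  Citadel vs Kestrel: Kestrel wins 4–1.
  Apollo vs Kestrel: Kestrel wins 5–0.
Copeland scores (wins − losses):
  Delta: 2 − 1 = 1
  Citadel: 1 − 2 = -1
  Apollo: 0 − 3 = -3
  Kestrel: 3 − 0 = 3
Kestrel has the best Copeland score.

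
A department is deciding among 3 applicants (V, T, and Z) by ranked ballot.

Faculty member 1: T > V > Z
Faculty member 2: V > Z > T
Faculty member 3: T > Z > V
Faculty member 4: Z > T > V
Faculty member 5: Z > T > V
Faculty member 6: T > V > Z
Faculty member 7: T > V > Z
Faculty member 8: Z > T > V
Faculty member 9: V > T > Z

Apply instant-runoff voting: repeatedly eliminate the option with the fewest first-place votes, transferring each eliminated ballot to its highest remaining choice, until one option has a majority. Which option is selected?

Round 1: T 4, Z 3, V 2. V has the fewest and is eliminated.
Round 2: T 5, Z 4. T has a majority.

T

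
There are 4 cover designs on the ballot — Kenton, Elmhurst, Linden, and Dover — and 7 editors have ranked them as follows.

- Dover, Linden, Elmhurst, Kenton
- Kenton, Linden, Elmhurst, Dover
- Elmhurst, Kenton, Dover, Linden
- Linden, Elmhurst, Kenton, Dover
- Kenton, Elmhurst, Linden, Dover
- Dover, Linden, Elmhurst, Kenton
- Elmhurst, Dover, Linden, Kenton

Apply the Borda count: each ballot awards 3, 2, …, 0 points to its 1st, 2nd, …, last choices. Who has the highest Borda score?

Borda scores:
  Kenton: 0 + 3 + 2 + 1 + 3 + 0 + 0 = 9
  Elmhurst: 1 + 1 + 3 + 2 + 2 + 1 + 3 = 13
  Linden: 2 + 2 + 0 + 3 + 1 + 2 + 1 = 11
  Dover: 3 + 0 + 1 + 0 + 0 + 3 + 2 = 9
Elmhurst has the highest total.

Elmhurst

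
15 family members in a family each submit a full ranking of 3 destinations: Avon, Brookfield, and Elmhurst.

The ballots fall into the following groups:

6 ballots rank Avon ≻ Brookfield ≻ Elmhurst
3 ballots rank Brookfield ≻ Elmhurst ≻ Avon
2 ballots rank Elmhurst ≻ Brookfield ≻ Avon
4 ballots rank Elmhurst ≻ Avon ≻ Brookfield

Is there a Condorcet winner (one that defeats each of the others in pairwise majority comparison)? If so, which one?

Head-to-head results (15 voters total):
Avon vs Brookfield: Avon wins 10–5.
Avon vs Elmhurst: Elmhurst wins 9–6.
Brookfield vs Elmhurst: Brookfield wins 9–6.
No candidate beats all others: Avon beats Brookfield beats Elmhurst beats Avon, a majority cycle.

There is no Condorcet winner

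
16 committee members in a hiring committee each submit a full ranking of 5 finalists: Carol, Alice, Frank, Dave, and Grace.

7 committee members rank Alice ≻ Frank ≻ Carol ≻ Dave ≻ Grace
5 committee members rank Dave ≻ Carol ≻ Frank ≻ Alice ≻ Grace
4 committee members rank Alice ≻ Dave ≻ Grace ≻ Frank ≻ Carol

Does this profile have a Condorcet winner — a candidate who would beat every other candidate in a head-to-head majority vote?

Yes

Head-to-head results (16 voters total):
Carol vs Alice: Alice wins 11–5.
Carol vs Frank: Frank wins 11–5.
Carol vs Dave: Dave wins 9–7.
Carol vs Grace: Carol wins 12–4.
Alice vs Frank: Alice wins 11–5.
Alice vs Dave: Alice wins 11–5.
Alice vs Grace: Alice wins 16–0.
Frank vs Dave: Dave wins 9–7.
Frank vs Grace: Frank wins 12–4.
Dave vs Grace: Dave wins 16–0.
Alice beats each rival — Carol (11–5), Frank (11–5), Dave (11–5), Grace (16–0) — so Alice is the Condorcet winner.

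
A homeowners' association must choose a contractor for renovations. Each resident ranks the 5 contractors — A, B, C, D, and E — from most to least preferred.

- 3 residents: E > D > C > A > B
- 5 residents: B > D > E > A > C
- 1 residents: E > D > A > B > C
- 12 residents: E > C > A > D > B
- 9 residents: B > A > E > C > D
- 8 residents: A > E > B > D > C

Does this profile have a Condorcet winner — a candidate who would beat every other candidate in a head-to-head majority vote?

Head-to-head results (38 voters total):
A vs B: A wins 24–14.
A vs C: A wins 23–15.
A vs D: A wins 29–9.
A vs E: E wins 21–17.
B vs C: B wins 23–15.
B vs D: B wins 22–16.
B vs E: E wins 24–14.
C vs D: C wins 21–17.
C vs E: E wins 38–0.
D vs E: E wins 33–5.
E beats each rival — A (21–17), B (24–14), C (38–0), D (33–5) — so E is the Condorcet winner.

Yes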